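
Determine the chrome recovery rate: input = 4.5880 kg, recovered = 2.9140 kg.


Formula: Recovery = recovered / input * 100
Substituting: Recovery = 2.9140 / 4.5880 * 100
Result: 63.5135 %


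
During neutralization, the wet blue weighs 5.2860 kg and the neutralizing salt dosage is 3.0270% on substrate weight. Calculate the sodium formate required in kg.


Formula: Neutralizer = substrate * pct / 100
Substituting: Neutralizer = 5.2860 * 3.0270 / 100
Result: 0.1600 kg


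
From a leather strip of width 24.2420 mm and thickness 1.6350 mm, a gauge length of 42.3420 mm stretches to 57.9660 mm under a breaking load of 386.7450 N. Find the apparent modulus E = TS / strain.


TS = F / (w * t) = 386.7450 / (24.2420 * 1.6350) = 9.7575 N/mm^2
strain = (Lf - L0) / L0 = (57.9660 - 42.3420) / 42.3420 = 0.3690
E = TS / strain = 9.7575 / 0.3690 = 26.4434 N/mm^2


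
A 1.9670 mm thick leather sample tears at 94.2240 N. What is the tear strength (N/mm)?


Formula: Tear strength = force / thickness
Substituting: Tear strength = 94.2240 / 1.9670
Result: 47.9024 N/mm


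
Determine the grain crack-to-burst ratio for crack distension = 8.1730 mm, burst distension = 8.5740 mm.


Formula: Ratio = crack / burst
Substituting: Ratio = 8.1730 / 8.5740
Result: 0.9532


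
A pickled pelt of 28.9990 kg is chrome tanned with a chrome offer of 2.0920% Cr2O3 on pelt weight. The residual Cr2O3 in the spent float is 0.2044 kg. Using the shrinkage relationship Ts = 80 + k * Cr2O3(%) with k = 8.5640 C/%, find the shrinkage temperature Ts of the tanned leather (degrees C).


Offered = pelt * offer_pct / 100 = 28.9990 * 2.0920 / 100 = 0.6067 kg
Uptake = offered - residual = 0.6067 - 0.2044 = 0.4023 kg
Cr2O3% on pelt = uptake / pelt * 100 = 0.4023 / 28.9990 * 100 = 1.3871 %
Ts = 80 + k * Cr2O3% = 80 + 8.5640 * 1.3871 = 91.8795 C


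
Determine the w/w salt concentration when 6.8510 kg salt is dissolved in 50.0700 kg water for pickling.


Formula: Conc = salt / (water + salt) * 100
Substituting: Conc = 6.8510 / (50.0700 + 6.8510) * 100
Result: 12.0360 %


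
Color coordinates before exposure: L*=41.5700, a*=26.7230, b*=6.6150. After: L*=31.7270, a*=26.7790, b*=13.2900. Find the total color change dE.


dL = -9.8430, da = 0.056, db = 6.6750
dE = sqrt((-9.8430)^2 + 0.056^2 + 6.6750^2) = 11.8930


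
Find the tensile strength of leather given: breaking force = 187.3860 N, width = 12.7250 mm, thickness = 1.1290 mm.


Formula: TS = force / (width * thickness)
Substituting: TS = 187.3860 / (12.7250 * 1.1290)
Result: 13.0432 N/mm^2


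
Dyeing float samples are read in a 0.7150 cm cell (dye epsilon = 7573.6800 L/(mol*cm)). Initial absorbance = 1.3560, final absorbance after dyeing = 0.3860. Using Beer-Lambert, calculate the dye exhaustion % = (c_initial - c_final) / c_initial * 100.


c_initial = A_i / (epsilon * l) = 1.3560 / (7573.6800 * 0.7150) = 2.5041e-04 mol/L
c_final = A_f / (epsilon * l) = 0.3860 / (7573.6800 * 0.7150) = 7.1281e-05 mol/L
Exhaustion = (c_initial - c_final) / c_initial * 100 = (2.5041e-04 - 7.1281e-05) / 2.5041e-04 * 100 = 71.5339 %


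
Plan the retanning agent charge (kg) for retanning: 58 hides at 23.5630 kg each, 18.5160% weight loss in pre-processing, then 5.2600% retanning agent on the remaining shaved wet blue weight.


Total_raw = N * avg_wt = 58 * 23.5630 = 1366.6540 kg
Substrate = Total_raw * (1 - loss/100) = 1366.6540 * (1 - 18.5160/100) = 1113.6043 kg
Retan = Substrate * pct / 100 = 1113.6043 * 5.2600 / 100 = 58.5756 kg


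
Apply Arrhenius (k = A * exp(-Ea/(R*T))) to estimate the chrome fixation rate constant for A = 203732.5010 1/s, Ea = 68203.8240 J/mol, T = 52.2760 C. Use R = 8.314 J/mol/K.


T_K = T_C + 273.15 = 52.2760 + 273.15 = 325.4260 K
exponent = -Ea / (R * T_K) = -68203.8240 / (8.314 * 325.4260) = -25.2085
k = A * exp(exponent) = 203732.5010 * exp(-25.2085) = 2.2970e-06 1/s


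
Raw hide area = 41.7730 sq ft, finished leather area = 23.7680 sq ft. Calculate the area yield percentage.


Formula: Yield = finished / raw * 100
Substituting: Yield = 23.7680 / 41.7730 * 100
Result: 56.8980 %


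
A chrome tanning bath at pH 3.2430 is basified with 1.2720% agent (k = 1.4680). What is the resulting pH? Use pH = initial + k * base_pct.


Formula: pH_final = pH_initial + k * base_pct
Substituting: pH_final = 3.2430 + 1.4680 * 1.2720
Result: 5.1103


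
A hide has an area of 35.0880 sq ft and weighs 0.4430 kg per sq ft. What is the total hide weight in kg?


Formula: Weight = area * weight_per_sqft
Substituting: Weight = 35.0880 * 0.4430
Result: 15.5440 kg


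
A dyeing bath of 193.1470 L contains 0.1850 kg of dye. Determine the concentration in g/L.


Formula: Conc = dye_mass(kg) / volume(L) * 1000
Substituting: Conc = 0.1850 / 193.1470 * 1000
Result: 0.9578 g/L


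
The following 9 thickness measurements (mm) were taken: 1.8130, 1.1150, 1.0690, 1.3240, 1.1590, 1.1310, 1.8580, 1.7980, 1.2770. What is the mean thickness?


Formula: Average = sum / n
Substituting: Average = 12.5440 / 9
Result: 1.3938 mm


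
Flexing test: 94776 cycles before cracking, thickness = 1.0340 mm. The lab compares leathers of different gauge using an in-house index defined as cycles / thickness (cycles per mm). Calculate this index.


Formula: Index = cycles / thickness
Substituting: Index = 94776 / 1.0340
Result: 91659.5745 cycles/mm


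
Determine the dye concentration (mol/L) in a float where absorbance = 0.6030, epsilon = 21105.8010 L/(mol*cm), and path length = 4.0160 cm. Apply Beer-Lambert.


Formula: c = A / (epsilon * l)
Substituting: c = 0.6030 / (21105.8010 * 4.0160)
Result: 7.1141e-06 mol/L


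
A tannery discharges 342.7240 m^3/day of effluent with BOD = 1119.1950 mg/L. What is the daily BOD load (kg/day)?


Formula: BOD_load = volume * conc / 1000
Substituting: BOD_load = 342.7240 * 1119.1950 / 1000
Result: 383.5750 kg/day


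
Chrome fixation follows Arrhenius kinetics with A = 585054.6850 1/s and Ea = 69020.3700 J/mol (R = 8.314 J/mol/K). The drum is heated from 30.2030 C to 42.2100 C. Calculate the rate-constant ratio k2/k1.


T1 = 30.2030 + 273.15 = 303.3530 K; T2 = 42.2100 + 273.15 = 315.3600 K
k1 = A * exp(-Ea/(R*T1)) = 585054.6850 * exp(-69020.3700/(8.314*303.3530)) = 7.6223e-07 1/s
k2 = A * exp(-Ea/(R*T2)) = 585054.6850 * exp(-69020.3700/(8.314*315.3600)) = 2.1607e-06 1/s
k2/k1 = 2.1607e-06 / 7.6223e-07 = 2.8347


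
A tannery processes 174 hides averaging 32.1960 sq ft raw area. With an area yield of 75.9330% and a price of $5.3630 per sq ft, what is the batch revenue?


Raw_total = N * avg_area = 174 * 32.1960 = 5602.1040 sq ft
Finished = Raw_total * yield / 100 = 5602.1040 * 75.9330 / 100 = 4253.8456 sq ft
Value = Finished * price = 4253.8456 * 5.3630 = 22813.3741 $


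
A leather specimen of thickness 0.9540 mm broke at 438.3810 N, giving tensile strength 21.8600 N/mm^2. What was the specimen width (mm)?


Formula: w = F / (TS * t)
Substituting: w = 438.3810 / (21.8600 * 0.9540)
Result: 21.0210 mm


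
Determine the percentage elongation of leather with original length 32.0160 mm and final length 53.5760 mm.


Formula: Elongation = (Lf - L0) / L0 * 100
Substituting: Elongation = (53.5760 - 32.0160) / 32.0160 * 100
Result: 67.3413 %


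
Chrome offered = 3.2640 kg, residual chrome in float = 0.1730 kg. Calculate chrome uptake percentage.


Formula: Uptake = (offered - residual) / offered * 100
Substituting: Uptake = (3.2640 - 0.1730) / 3.2640 * 100
Result: 94.6998 %


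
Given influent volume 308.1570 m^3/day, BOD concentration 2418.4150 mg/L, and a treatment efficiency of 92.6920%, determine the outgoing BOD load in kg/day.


Load_in = volume * conc / 1000 = 308.1570 * 2418.4150 / 1000 = 745.2515 kg/day
Removed = Load_in * eff / 100 = 745.2515 * 92.6920 / 100 = 690.7885 kg/day
Load_out = Load_in - Removed = 745.2515 - 690.7885 = 54.4630 kg/day


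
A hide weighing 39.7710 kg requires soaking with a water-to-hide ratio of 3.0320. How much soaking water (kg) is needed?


Formula: Water = hide_weight * ratio
Substituting: Water = 39.7710 * 3.0320
Result: 120.5857 kg


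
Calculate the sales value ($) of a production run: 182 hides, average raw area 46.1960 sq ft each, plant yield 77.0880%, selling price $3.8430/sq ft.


Raw_total = N * avg_area = 182 * 46.1960 = 8407.6720 sq ft
Finished = Raw_total * yield / 100 = 8407.6720 * 77.0880 / 100 = 6481.3062 sq ft
Value = Finished * price = 6481.3062 * 3.8430 = 24907.6597 $


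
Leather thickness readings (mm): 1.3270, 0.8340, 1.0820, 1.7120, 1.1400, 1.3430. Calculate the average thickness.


Formula: Average = sum / n
Substituting: Average = 7.4380 / 6
Result: 1.2397 mm


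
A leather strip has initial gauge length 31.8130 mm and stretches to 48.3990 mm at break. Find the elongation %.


Formula: Elongation = (Lf - L0) / L0 * 100
Substituting: Elongation = (48.3990 - 31.8130) / 31.8130 * 100
Result: 52.1359 %


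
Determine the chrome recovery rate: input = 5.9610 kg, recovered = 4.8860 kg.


Formula: Recovery = recovered / input * 100
Substituting: Recovery = 4.8860 / 5.9610 * 100
Result: 81.9661 %


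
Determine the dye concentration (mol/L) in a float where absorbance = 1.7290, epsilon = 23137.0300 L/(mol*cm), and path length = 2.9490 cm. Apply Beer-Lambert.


Formula: c = A / (epsilon * l)
Substituting: c = 1.7290 / (23137.0300 * 2.9490)
Result: 2.5340e-05 mol/L


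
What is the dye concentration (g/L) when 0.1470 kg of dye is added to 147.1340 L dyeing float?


Formula: Conc = dye_mass(kg) / volume(L) * 1000
Substituting: Conc = 0.1470 / 147.1340 * 1000
Result: 0.9991 g/L


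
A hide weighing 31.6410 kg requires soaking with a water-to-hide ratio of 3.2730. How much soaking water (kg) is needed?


Formula: Water = hide_weight * ratio
Substituting: Water = 31.6410 * 3.2730
Result: 103.5610 kg


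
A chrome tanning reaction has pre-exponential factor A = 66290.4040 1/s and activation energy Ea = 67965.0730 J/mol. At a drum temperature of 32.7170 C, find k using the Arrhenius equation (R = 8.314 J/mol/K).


T_K = T_C + 273.15 = 32.7170 + 273.15 = 305.8670 K
exponent = -Ea / (R * T_K) = -67965.0730 / (8.314 * 305.8670) = -26.7266
k = A * exp(exponent) = 66290.4040 * exp(-26.7266) = 1.6378e-07 1/s


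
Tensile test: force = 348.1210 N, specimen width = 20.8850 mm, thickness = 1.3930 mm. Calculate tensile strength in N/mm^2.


Formula: TS = force / (width * thickness)
Substituting: TS = 348.1210 / (20.8850 * 1.3930)
Result: 11.9659 N/mm^2


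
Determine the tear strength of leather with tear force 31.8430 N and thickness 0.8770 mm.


Formula: Tear strength = force / thickness
Substituting: Tear strength = 31.8430 / 0.8770
Result: 36.3090 N/mm


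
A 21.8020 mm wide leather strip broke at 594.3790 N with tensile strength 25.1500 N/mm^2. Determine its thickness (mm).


Formula: t = F / (TS * w)
Substituting: t = 594.3790 / (25.1500 * 21.8020)
Result: 1.0840 mm


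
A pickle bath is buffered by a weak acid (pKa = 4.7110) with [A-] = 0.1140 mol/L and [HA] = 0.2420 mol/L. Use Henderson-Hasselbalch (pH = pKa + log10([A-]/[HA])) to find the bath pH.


ratio = [A-] / [HA] = 0.1140 / 0.2420 = 0.4711
log10(ratio) = -0.3269
pH = pKa + log10(ratio) = 4.7110 - 0.3269 = 4.3841


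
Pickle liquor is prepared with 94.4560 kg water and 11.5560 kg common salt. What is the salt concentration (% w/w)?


Formula: Conc = salt / (water + salt) * 100
Substituting: Conc = 11.5560 / (94.4560 + 11.5560) * 100
Result: 10.9007 %


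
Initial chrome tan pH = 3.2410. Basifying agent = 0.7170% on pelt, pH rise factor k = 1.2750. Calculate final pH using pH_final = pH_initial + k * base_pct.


Formula: pH_final = pH_initial + k * base_pct
Substituting: pH_final = 3.2410 + 1.2750 * 0.7170
Result: 4.1552


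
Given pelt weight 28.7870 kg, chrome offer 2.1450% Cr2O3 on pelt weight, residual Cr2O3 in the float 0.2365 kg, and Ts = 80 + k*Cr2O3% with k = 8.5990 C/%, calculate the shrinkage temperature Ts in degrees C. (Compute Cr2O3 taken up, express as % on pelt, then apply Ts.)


Offered = pelt * offer_pct / 100 = 28.7870 * 2.1450 / 100 = 0.6175 kg
Uptake = offered - residual = 0.6175 - 0.2365 = 0.3810 kg
Cr2O3% on pelt = uptake / pelt * 100 = 0.3810 / 28.7870 * 100 = 1.3234 %
Ts = 80 + k * Cr2O3% = 80 + 8.5990 * 1.3234 = 91.3803 C


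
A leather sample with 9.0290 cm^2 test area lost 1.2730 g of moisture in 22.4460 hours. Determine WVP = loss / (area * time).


Formula: WVP = loss / (area * time)
Substituting: WVP = 1.2730 / (9.0290 * 22.4460)
Result: 0.0062813 g/(cm^2*hr)


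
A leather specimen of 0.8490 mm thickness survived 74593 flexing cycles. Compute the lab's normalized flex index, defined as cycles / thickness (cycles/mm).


Formula: Index = cycles / thickness
Substituting: Index = 74593 / 0.8490
Result: 87859.8351 cycles/mm


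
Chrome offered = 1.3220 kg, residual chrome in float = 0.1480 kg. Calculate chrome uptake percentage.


Formula: Uptake = (offered - residual) / offered * 100
Substituting: Uptake = (1.3220 - 0.1480) / 1.3220 * 100
Result: 88.8048 %


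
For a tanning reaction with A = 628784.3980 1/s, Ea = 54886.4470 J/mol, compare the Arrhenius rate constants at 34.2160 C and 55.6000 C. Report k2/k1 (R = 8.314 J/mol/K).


T1 = 34.2160 + 273.15 = 307.3660 K; T2 = 55.6000 + 273.15 = 328.7500 K
k1 = A * exp(-Ea/(R*T1)) = 628784.3980 * exp(-54886.4470/(8.314*307.3660)) = 2.9553e-04 1/s
k2 = A * exp(-Ea/(R*T2)) = 628784.3980 * exp(-54886.4470/(8.314*328.7500)) = 0.00119496 1/s
k2/k1 = 0.00119496 / 2.9553e-04 = 4.0434


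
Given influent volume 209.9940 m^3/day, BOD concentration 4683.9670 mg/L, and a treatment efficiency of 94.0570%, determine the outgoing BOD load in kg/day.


Load_in = volume * conc / 1000 = 209.9940 * 4683.9670 / 1000 = 983.6050 kg/day
Removed = Load_in * eff / 100 = 983.6050 * 94.0570 / 100 = 925.1493 kg/day
Load_out = Load_in - Removed = 983.6050 - 925.1493 = 58.4556 kg/day


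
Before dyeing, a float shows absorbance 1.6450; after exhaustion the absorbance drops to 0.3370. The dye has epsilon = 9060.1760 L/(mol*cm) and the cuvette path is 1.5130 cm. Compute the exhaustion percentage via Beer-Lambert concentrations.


c_initial = A_i / (epsilon * l) = 1.6450 / (9060.1760 * 1.5130) = 1.2000e-04 mol/L
c_final = A_f / (epsilon * l) = 0.3370 / (9060.1760 * 1.5130) = 2.4584e-05 mol/L
Exhaustion = (c_initial - c_final) / c_initial * 100 = (1.2000e-04 - 2.4584e-05) / 1.2000e-04 * 100 = 79.5137 %


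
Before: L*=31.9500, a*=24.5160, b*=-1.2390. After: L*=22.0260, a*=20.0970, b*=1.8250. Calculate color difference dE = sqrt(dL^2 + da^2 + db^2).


dL = -9.9240, da = -4.4190, db = 3.0640
dE = sqrt((-9.9240)^2 + (-4.4190)^2 + 3.0640^2) = 11.2872


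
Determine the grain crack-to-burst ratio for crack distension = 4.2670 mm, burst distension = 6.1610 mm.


Formula: Ratio = crack / burst
Substituting: Ratio = 4.2670 / 6.1610
Result: 0.6926


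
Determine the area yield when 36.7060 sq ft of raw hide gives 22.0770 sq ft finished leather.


Formula: Yield = finished / raw * 100
Substituting: Yield = 22.0770 / 36.7060 * 100
Result: 60.1455 %


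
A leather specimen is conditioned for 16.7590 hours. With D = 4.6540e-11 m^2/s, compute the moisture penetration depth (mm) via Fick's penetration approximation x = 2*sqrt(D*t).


t = 16.7590 hr * 3600 = 60332.4000 s
D * t = 4.6540e-11 * 60332.4000 = 2.8079e-06
x = 2 * sqrt(D*t) = 2 * sqrt(2.8079e-06) = 0.00335134 m = 3.3513 mm


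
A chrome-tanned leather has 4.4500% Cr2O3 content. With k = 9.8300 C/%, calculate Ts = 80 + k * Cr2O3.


Formula: Ts = 80 + k * Cr2O3
Substituting: Ts = 80 + 9.8300 * 4.4500
Result: 123.7435 C


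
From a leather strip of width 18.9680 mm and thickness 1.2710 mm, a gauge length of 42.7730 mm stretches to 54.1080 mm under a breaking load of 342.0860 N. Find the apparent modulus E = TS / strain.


TS = F / (w * t) = 342.0860 / (18.9680 * 1.2710) = 14.1895 N/mm^2
strain = (Lf - L0) / L0 = (54.1080 - 42.7730) / 42.7730 = 0.2650
E = TS / strain = 14.1895 / 0.2650 = 53.5447 N/mm^2


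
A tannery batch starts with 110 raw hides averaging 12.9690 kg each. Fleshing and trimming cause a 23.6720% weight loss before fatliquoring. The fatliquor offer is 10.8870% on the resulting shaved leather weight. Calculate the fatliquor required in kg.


Total_raw = N * avg_wt = 110 * 12.9690 = 1426.5900 kg
Substrate = Total_raw * (1 - loss/100) = 1426.5900 * (1 - 23.6720/100) = 1088.8876 kg
Fat = Substrate * pct / 100 = 1088.8876 * 10.8870 / 100 = 118.5472 kg


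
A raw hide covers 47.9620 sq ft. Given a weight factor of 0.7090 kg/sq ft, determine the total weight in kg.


Formula: Weight = area * weight_per_sqft
Substituting: Weight = 47.9620 * 0.7090
Result: 34.0051 kg


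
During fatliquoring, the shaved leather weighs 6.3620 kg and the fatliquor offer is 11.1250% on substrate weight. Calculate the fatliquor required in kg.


Formula: Fat = substrate * pct / 100
Substituting: Fat = 6.3620 * 11.1250 / 100
Result: 0.7078 kg


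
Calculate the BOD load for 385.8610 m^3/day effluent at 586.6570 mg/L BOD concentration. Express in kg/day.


Formula: BOD_load = volume * conc / 1000
Substituting: BOD_load = 385.8610 * 586.6570 / 1000
Result: 226.3681 kg/day


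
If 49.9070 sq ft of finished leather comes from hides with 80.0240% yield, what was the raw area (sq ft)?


Formula: raw = finished * 100 / yield
Substituting: raw = 49.9070 * 100 / 80.0240
Result: 62.3650 sq ft


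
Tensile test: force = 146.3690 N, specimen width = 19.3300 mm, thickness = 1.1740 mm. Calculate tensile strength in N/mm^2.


Formula: TS = force / (width * thickness)
Substituting: TS = 146.3690 / (19.3300 * 1.1740)
Result: 6.4498 N/mm^2


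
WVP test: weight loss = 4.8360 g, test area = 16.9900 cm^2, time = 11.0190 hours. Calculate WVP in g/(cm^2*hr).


Formula: WVP = loss / (area * time)
Substituting: WVP = 4.8360 / (16.9900 * 11.0190)
Result: 0.0258316 g/(cm^2*hr)


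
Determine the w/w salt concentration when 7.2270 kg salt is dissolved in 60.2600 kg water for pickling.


Formula: Conc = salt / (water + salt) * 100
Substituting: Conc = 7.2270 / (60.2600 + 7.2270) * 100
Result: 10.7087 %


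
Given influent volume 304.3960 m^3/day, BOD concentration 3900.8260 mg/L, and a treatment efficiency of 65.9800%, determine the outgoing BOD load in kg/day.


Load_in = volume * conc / 1000 = 304.3960 * 3900.8260 / 1000 = 1187.3958 kg/day
Removed = Load_in * eff / 100 = 1187.3958 * 65.9800 / 100 = 783.4438 kg/day
Load_out = Load_in - Removed = 1187.3958 - 783.4438 = 403.9521 kg/day


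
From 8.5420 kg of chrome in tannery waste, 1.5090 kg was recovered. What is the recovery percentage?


Formula: Recovery = recovered / input * 100
Substituting: Recovery = 1.5090 / 8.5420 * 100
Result: 17.6657 %


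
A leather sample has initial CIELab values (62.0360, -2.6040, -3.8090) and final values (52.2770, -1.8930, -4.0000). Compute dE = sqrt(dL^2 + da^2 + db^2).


dL = -9.7590, da = 0.7110, db = -0.1910
dE = sqrt((-9.7590)^2 + 0.7110^2 + (-0.1910)^2) = 9.7867


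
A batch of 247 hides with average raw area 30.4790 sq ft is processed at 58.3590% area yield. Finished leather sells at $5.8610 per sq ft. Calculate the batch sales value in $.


Raw_total = N * avg_area = 247 * 30.4790 = 7528.3130 sq ft
Finished = Raw_total * yield / 100 = 7528.3130 * 58.3590 / 100 = 4393.4482 sq ft
Value = Finished * price = 4393.4482 * 5.8610 = 25749.9998 $


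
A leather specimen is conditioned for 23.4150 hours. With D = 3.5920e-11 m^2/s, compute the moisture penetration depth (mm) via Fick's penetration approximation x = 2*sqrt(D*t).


t = 23.4150 hr * 3600 = 84294.0000 s
D * t = 3.5920e-11 * 84294.0000 = 3.0278e-06
x = 2 * sqrt(D*t) = 2 * sqrt(3.0278e-06) = 0.00348014 m = 3.4801 mm


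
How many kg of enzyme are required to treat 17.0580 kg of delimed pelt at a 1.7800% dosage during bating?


Formula: Enzyme = substrate * pct / 100
Substituting: Enzyme = 17.0580 * 1.7800 / 100
Result: 0.3036 kg


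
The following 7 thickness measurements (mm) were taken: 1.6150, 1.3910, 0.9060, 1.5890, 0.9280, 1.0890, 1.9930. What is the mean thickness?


Formula: Average = sum / n
Substituting: Average = 9.5110 / 7
Result: 1.3587 mm


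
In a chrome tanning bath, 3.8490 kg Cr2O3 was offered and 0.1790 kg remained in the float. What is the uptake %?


Formula: Uptake = (offered - residual) / offered * 100
Substituting: Uptake = (3.8490 - 0.1790) / 3.8490 * 100
Result: 95.3494 %


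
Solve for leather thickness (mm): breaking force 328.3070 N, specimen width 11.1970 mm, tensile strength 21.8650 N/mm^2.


Formula: t = F / (TS * w)
Substituting: t = 328.3070 / (21.8650 * 11.1970)
Result: 1.3410 mm


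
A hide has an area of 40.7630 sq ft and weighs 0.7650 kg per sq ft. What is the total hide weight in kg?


Formula: Weight = area * weight_per_sqft
Substituting: Weight = 40.7630 * 0.7650
Result: 31.1837 kg


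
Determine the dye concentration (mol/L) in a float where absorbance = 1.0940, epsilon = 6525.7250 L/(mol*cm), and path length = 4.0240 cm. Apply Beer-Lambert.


Formula: c = A / (epsilon * l)
Substituting: c = 1.0940 / (6525.7250 * 4.0240)
Result: 4.1661e-05 mol/L


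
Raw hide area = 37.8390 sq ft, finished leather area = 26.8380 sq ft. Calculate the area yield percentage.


Formula: Yield = finished / raw * 100
Substituting: Yield = 26.8380 / 37.8390 * 100
Result: 70.9268 %


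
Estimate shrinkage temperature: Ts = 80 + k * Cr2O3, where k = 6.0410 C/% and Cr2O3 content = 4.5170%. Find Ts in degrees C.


Formula: Ts = 80 + k * Cr2O3
Substituting: Ts = 80 + 6.0410 * 4.5170
Result: 107.2872 C


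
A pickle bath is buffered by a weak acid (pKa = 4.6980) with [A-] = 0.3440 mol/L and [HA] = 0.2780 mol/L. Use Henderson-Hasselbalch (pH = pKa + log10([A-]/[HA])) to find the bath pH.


ratio = [A-] / [HA] = 0.3440 / 0.2780 = 1.2374
log10(ratio) = 0.0925136
pH = pKa + log10(ratio) = 4.6980 + 0.0925136 = 4.7905


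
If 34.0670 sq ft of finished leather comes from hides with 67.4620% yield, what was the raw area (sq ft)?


Formula: raw = finished * 100 / yield
Substituting: raw = 34.0670 * 100 / 67.4620
Result: 50.4981 sq ft


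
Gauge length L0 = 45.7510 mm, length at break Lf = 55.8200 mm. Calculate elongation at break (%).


Formula: Elongation = (Lf - L0) / L0 * 100
Substituting: Elongation = (55.8200 - 45.7510) / 45.7510 * 100
Result: 22.0083 %


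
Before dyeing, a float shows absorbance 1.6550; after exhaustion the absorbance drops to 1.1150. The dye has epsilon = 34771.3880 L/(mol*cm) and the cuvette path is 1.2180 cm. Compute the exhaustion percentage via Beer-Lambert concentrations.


c_initial = A_i / (epsilon * l) = 1.6550 / (34771.3880 * 1.2180) = 3.9078e-05 mol/L
c_final = A_f / (epsilon * l) = 1.1150 / (34771.3880 * 1.2180) = 2.6327e-05 mol/L
Exhaustion = (c_initial - c_final) / c_initial * 100 = (3.9078e-05 - 2.6327e-05) / 3.9078e-05 * 100 = 32.6284 %


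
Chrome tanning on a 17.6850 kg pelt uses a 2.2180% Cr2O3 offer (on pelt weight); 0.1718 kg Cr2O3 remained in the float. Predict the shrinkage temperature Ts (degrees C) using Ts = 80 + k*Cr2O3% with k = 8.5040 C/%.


Offered = pelt * offer_pct / 100 = 17.6850 * 2.2180 / 100 = 0.3923 kg
Uptake = offered - residual = 0.3923 - 0.1718 = 0.2205 kg
Cr2O3% on pelt = uptake / pelt * 100 = 0.2205 / 17.6850 * 100 = 1.2466 %
Ts = 80 + k * Cr2O3% = 80 + 8.5040 * 1.2466 = 90.6007 C


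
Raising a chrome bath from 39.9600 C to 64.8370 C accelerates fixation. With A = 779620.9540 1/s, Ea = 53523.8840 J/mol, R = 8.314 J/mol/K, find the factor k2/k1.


T1 = 39.9600 + 273.15 = 313.1100 K; T2 = 64.8370 + 273.15 = 337.9870 K
k1 = A * exp(-Ea/(R*T1)) = 779620.9540 * exp(-53523.8840/(8.314*313.1100)) = 9.1712e-04 1/s
k2 = A * exp(-Ea/(R*T2)) = 779620.9540 * exp(-53523.8840/(8.314*337.9870)) = 0.00416549 1/s
k2/k1 = 0.00416549 / 9.1712e-04 = 4.5419


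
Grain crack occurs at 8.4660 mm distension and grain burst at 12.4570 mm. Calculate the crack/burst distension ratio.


Formula: Ratio = crack / burst
Substituting: Ratio = 8.4660 / 12.4570
Result: 0.6796


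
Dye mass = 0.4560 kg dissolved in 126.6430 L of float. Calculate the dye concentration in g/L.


Formula: Conc = dye_mass(kg) / volume(L) * 1000
Substituting: Conc = 0.4560 / 126.6430 * 1000
Result: 3.6007 g/L


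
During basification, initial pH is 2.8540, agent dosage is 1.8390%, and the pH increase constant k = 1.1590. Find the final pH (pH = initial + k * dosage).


Formula: pH_final = pH_initial + k * base_pct
Substituting: pH_final = 2.8540 + 1.1590 * 1.8390
Result: 4.9854


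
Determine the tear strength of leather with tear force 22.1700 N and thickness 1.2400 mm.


Formula: Tear strength = force / thickness
Substituting: Tear strength = 22.1700 / 1.2400
Result: 17.8790 N/mm


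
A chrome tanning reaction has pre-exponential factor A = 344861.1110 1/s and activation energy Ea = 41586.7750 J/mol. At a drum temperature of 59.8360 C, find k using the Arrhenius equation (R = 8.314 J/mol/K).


T_K = T_C + 273.15 = 59.8360 + 273.15 = 332.9860 K
exponent = -Ea / (R * T_K) = -41586.7750 / (8.314 * 332.9860) = -15.0217
k = A * exp(exponent) = 344861.1110 * exp(-15.0217) = 0.1032 1/s


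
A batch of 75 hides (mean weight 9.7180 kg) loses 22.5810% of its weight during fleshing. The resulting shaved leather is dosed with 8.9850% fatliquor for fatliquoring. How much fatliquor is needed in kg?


Total_raw = N * avg_wt = 75 * 9.7180 = 728.8500 kg
Substrate = Total_raw * (1 - loss/100) = 728.8500 * (1 - 22.5810/100) = 564.2684 kg
Fat = Substrate * pct / 100 = 564.2684 * 8.9850 / 100 = 50.6995 kg


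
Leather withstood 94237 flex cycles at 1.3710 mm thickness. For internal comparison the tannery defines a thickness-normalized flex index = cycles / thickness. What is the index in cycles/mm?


Formula: Index = cycles / thickness
Substituting: Index = 94237 / 1.3710
Result: 68735.9592 cycles/mm


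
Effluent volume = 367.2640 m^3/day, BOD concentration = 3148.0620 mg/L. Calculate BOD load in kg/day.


Formula: BOD_load = volume * conc / 1000
Substituting: BOD_load = 367.2640 * 3148.0620 / 1000
Result: 1156.1698 kg/day


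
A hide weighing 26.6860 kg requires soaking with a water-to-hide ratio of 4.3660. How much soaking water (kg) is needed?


Formula: Water = hide_weight * ratio
Substituting: Water = 26.6860 * 4.3660
Result: 116.5111 kg


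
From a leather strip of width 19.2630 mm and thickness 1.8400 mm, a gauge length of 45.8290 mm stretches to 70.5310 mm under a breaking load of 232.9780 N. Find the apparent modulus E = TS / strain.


TS = F / (w * t) = 232.9780 / (19.2630 * 1.8400) = 6.5731 N/mm^2
strain = (Lf - L0) / L0 = (70.5310 - 45.8290) / 45.8290 = 0.5390
E = TS / strain = 6.5731 / 0.5390 = 12.1950 N/mm^2


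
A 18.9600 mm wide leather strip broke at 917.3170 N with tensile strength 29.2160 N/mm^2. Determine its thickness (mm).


Formula: t = F / (TS * w)
Substituting: t = 917.3170 / (29.2160 * 18.9600)
Result: 1.6560 mm


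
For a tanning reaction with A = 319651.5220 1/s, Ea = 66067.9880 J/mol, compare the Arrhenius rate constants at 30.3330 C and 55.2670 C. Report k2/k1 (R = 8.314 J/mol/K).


T1 = 30.3330 + 273.15 = 303.4830 K; T2 = 55.2670 + 273.15 = 328.4170 K
k1 = A * exp(-Ea/(R*T1)) = 319651.5220 * exp(-66067.9880/(8.314*303.4830)) = 1.3578e-06 1/s
k2 = A * exp(-Ea/(R*T2)) = 319651.5220 * exp(-66067.9880/(8.314*328.4170)) = 9.9129e-06 1/s
k2/k1 = 9.9129e-06 / 1.3578e-06 = 7.3008


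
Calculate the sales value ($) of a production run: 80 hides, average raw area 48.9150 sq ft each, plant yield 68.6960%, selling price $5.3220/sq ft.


Raw_total = N * avg_area = 80 * 48.9150 = 3913.2000 sq ft
Finished = Raw_total * yield / 100 = 3913.2000 * 68.6960 / 100 = 2688.2119 sq ft
Value = Finished * price = 2688.2119 * 5.3220 = 14306.6636 $


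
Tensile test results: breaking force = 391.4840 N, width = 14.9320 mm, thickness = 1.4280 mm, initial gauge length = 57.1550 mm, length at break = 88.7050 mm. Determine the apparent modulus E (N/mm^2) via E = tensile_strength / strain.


TS = F / (w * t) = 391.4840 / (14.9320 * 1.4280) = 18.3598 N/mm^2
strain = (Lf - L0) / L0 = (88.7050 - 57.1550) / 57.1550 = 0.5520
E = TS / strain = 18.3598 / 0.5520 = 33.2600 N/mm^2


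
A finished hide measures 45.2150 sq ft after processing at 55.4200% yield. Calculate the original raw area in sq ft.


Formula: raw = finished * 100 / yield
Substituting: raw = 45.2150 * 100 / 55.4200
Result: 81.5861 sq ft


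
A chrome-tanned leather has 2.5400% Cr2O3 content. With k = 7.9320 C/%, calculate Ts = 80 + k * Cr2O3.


Formula: Ts = 80 + k * Cr2O3
Substituting: Ts = 80 + 7.9320 * 2.5400
Result: 100.1473 C


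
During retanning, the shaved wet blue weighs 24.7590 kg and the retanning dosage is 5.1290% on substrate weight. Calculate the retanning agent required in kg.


Formula: Retan = substrate * pct / 100
Substituting: Retan = 24.7590 * 5.1290 / 100
Result: 1.2699 kg


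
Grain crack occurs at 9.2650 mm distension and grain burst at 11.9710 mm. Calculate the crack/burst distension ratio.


Formula: Ratio = crack / burst
Substituting: Ratio = 9.2650 / 11.9710
Result: 0.7740


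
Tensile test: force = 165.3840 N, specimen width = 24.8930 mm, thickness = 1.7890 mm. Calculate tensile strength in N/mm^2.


Formula: TS = force / (width * thickness)
Substituting: TS = 165.3840 / (24.8930 * 1.7890)
Result: 3.7137 N/mm^2


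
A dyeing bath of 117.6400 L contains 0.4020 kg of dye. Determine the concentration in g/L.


Formula: Conc = dye_mass(kg) / volume(L) * 1000
Substituting: Conc = 0.4020 / 117.6400 * 1000
Result: 3.4172 g/L


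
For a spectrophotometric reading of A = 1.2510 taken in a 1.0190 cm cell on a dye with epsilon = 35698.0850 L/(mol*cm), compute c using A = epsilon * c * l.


Formula: c = A / (epsilon * l)
Substituting: c = 1.2510 / (35698.0850 * 1.0190)
Result: 3.4390e-05 mol/L


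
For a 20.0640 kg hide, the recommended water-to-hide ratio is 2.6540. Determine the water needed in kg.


Formula: Water = hide_weight * ratio
Substituting: Water = 20.0640 * 2.6540
Result: 53.2499 kg


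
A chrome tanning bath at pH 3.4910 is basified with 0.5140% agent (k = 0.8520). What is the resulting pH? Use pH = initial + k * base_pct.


Formula: pH_final = pH_initial + k * base_pct
Substituting: pH_final = 3.4910 + 0.8520 * 0.5140
Result: 3.9289


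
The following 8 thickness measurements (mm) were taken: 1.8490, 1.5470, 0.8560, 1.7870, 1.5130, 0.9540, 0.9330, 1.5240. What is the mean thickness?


Formula: Average = sum / n
Substituting: Average = 10.9630 / 8
Result: 1.3704 mm


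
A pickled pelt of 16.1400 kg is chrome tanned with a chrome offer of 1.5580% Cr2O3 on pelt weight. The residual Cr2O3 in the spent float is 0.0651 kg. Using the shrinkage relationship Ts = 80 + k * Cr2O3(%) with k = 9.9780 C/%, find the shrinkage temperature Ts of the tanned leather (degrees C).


Offered = pelt * offer_pct / 100 = 16.1400 * 1.5580 / 100 = 0.2515 kg
Uptake = offered - residual = 0.2515 - 0.0651 = 0.1864 kg
Cr2O3% on pelt = uptake / pelt * 100 = 0.1864 / 16.1400 * 100 = 1.1547 %
Ts = 80 + k * Cr2O3% = 80 + 9.9780 * 1.1547 = 91.5211 C


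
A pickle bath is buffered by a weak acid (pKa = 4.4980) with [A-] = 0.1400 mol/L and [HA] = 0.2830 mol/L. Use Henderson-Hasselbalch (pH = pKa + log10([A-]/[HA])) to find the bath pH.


ratio = [A-] / [HA] = 0.1400 / 0.2830 = 0.4947
log10(ratio) = -0.3057
pH = pKa + log10(ratio) = 4.4980 - 0.3057 = 4.1923


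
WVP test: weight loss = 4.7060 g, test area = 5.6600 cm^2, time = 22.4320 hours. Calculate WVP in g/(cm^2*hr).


Formula: WVP = loss / (area * time)
Substituting: WVP = 4.7060 / (5.6600 * 22.4320)
Result: 0.0370653 g/(cm^2*hr)


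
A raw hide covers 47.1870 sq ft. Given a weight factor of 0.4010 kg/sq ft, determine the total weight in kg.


Formula: Weight = area * weight_per_sqft
Substituting: Weight = 47.1870 * 0.4010
Result: 18.9220 kg


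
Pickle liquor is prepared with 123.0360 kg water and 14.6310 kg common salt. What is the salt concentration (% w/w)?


Formula: Conc = salt / (water + salt) * 100
Substituting: Conc = 14.6310 / (123.0360 + 14.6310) * 100
Result: 10.6278 %


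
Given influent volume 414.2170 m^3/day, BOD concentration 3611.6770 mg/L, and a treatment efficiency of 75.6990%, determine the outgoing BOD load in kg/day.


Load_in = volume * conc / 1000 = 414.2170 * 3611.6770 / 1000 = 1496.0180 kg/day
Removed = Load_in * eff / 100 = 1496.0180 * 75.6990 / 100 = 1132.4707 kg/day
Load_out = Load_in - Removed = 1496.0180 - 1132.4707 = 363.5473 kg/day


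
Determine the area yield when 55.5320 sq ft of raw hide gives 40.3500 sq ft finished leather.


Formula: Yield = finished / raw * 100
Substituting: Yield = 40.3500 / 55.5320 * 100
Result: 72.6608 %


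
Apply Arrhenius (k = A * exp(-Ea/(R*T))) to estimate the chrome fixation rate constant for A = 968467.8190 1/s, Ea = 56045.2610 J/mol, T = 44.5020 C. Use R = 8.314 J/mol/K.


T_K = T_C + 273.15 = 44.5020 + 273.15 = 317.6520 K
exponent = -Ea / (R * T_K) = -56045.2610 / (8.314 * 317.6520) = -21.2216
k = A * exp(exponent) = 968467.8190 * exp(-21.2216) = 5.8841e-04 1/s


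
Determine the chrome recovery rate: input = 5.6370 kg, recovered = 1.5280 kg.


Formula: Recovery = recovered / input * 100
Substituting: Recovery = 1.5280 / 5.6370 * 100
Result: 27.1066 %


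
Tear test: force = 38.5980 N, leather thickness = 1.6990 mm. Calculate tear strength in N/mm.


Formula: Tear strength = force / thickness
Substituting: Tear strength = 38.5980 / 1.6990
Result: 22.7181 N/mm


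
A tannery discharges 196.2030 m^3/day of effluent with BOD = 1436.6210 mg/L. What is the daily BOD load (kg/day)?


Formula: BOD_load = volume * conc / 1000
Substituting: BOD_load = 196.2030 * 1436.6210 / 1000
Result: 281.8694 kg/day


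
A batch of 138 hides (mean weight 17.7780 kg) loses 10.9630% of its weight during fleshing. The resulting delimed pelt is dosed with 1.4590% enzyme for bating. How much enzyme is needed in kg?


Total_raw = N * avg_wt = 138 * 17.7780 = 2453.3640 kg
Substrate = Total_raw * (1 - loss/100) = 2453.3640 * (1 - 10.9630/100) = 2184.4017 kg
Enzyme = Substrate * pct / 100 = 2184.4017 * 1.4590 / 100 = 31.8704 kg


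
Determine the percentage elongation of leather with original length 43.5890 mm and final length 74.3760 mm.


Formula: Elongation = (Lf - L0) / L0 * 100
Substituting: Elongation = (74.3760 - 43.5890) / 43.5890 * 100
Result: 70.6302 %


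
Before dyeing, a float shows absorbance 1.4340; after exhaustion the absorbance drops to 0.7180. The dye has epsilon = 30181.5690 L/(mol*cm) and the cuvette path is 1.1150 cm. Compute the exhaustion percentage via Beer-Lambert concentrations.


c_initial = A_i / (epsilon * l) = 1.4340 / (30181.5690 * 1.1150) = 4.2612e-05 mol/L
c_final = A_f / (epsilon * l) = 0.7180 / (30181.5690 * 1.1150) = 2.1336e-05 mol/L
Exhaustion = (c_initial - c_final) / c_initial * 100 = (4.2612e-05 - 2.1336e-05) / 4.2612e-05 * 100 = 49.9303 %


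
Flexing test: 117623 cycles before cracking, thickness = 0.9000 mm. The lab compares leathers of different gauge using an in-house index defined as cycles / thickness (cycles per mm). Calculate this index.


Formula: Index = cycles / thickness
Substituting: Index = 117623 / 0.9000
Result: 130692.2222 cycles/mm


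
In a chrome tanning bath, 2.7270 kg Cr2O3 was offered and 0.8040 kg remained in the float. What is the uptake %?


Formula: Uptake = (offered - residual) / offered * 100
Substituting: Uptake = (2.7270 - 0.8040) / 2.7270 * 100
Result: 70.5171 %


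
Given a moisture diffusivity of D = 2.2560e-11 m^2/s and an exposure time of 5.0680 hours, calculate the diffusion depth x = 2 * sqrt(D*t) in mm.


t = 5.0680 hr * 3600 = 18244.8000 s
D * t = 2.2560e-11 * 18244.8000 = 4.1160e-07
x = 2 * sqrt(D*t) = 2 * sqrt(4.1160e-07) = 0.00128313 m = 1.2831 mm


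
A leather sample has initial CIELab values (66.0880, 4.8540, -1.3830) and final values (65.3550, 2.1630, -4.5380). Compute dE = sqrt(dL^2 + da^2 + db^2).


dL = -0.7330, da = -2.6910, db = -3.1550
dE = sqrt((-0.7330)^2 + (-2.6910)^2 + (-3.1550)^2) = 4.2110


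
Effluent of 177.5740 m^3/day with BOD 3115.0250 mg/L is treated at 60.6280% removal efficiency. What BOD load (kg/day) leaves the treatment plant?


Load_in = volume * conc / 1000 = 177.5740 * 3115.0250 / 1000 = 553.1474 kg/day
Removed = Load_in * eff / 100 = 553.1474 * 60.6280 / 100 = 335.3622 kg/day
Load_out = Load_in - Removed = 553.1474 - 335.3622 = 217.7852 kg/day


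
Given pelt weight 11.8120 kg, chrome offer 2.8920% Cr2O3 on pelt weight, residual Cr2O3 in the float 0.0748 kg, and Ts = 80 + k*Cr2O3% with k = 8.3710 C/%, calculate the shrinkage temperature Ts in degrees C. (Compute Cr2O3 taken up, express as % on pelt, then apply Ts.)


Offered = pelt * offer_pct / 100 = 11.8120 * 2.8920 / 100 = 0.3416 kg
Uptake = offered - residual = 0.3416 - 0.0748 = 0.2668 kg
Cr2O3% on pelt = uptake / pelt * 100 = 0.2668 / 11.8120 * 100 = 2.2587 %
Ts = 80 + k * Cr2O3% = 80 + 8.3710 * 2.2587 = 98.9080 C


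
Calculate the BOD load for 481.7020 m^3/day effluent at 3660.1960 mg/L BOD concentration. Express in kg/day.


Formula: BOD_load = volume * conc / 1000
Substituting: BOD_load = 481.7020 * 3660.1960 / 1000
Result: 1763.1237 kg/day


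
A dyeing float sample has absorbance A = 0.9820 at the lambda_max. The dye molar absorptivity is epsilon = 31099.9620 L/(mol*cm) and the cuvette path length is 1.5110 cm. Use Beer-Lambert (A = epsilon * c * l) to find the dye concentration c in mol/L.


Formula: c = A / (epsilon * l)
Substituting: c = 0.9820 / (31099.9620 * 1.5110)
Result: 2.0897e-05 mol/L


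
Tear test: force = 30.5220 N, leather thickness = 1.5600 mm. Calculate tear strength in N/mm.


Formula: Tear strength = force / thickness
Substituting: Tear strength = 30.5220 / 1.5600
Result: 19.5654 N/mm


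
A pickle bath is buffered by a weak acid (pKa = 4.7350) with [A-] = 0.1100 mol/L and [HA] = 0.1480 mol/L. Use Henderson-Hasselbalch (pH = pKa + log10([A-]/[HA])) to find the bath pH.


ratio = [A-] / [HA] = 0.1100 / 0.1480 = 0.7432
log10(ratio) = -0.1289
pH = pKa + log10(ratio) = 4.7350 - 0.1289 = 4.6061


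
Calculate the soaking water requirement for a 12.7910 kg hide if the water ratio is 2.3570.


Formula: Water = hide_weight * ratio
Substituting: Water = 12.7910 * 2.3570
Result: 30.1484 kg


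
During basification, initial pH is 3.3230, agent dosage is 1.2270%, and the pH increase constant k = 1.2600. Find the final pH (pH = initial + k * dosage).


Formula: pH_final = pH_initial + k * base_pct
Substituting: pH_final = 3.3230 + 1.2600 * 1.2270
Result: 4.8690


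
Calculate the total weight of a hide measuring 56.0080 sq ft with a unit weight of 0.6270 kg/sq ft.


Formula: Weight = area * weight_per_sqft
Substituting: Weight = 56.0080 * 0.6270
Result: 35.1170 kg


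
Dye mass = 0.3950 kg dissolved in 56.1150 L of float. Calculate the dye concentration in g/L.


Formula: Conc = dye_mass(kg) / volume(L) * 1000
Substituting: Conc = 0.3950 / 56.1150 * 1000
Result: 7.0391 g/L


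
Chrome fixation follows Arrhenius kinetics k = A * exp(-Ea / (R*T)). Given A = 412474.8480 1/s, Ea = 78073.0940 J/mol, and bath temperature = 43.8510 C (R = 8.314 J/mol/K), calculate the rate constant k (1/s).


T_K = T_C + 273.15 = 43.8510 + 273.15 = 317.0010 K
exponent = -Ea / (R * T_K) = -78073.0940 / (8.314 * 317.0010) = -29.6231
k = A * exp(exponent) = 412474.8480 * exp(-29.6231) = 5.6265e-08 1/s


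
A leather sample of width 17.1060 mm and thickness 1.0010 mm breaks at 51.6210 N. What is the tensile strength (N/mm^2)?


Formula: TS = force / (width * thickness)
Substituting: TS = 51.6210 / (17.1060 * 1.0010)
Result: 3.0147 N/mm^2
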